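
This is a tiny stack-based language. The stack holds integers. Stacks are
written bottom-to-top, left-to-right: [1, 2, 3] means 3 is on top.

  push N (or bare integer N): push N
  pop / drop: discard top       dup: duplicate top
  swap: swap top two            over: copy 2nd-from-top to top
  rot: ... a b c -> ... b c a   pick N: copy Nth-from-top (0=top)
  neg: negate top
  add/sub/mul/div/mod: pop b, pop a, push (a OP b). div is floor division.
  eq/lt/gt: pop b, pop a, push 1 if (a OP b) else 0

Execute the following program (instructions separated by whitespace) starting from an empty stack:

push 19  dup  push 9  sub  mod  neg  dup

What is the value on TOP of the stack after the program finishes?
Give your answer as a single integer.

After 'push 19': [19]
After 'dup': [19, 19]
After 'push 9': [19, 19, 9]
After 'sub': [19, 10]
After 'mod': [9]
After 'neg': [-9]
After 'dup': [-9, -9]

Answer: -9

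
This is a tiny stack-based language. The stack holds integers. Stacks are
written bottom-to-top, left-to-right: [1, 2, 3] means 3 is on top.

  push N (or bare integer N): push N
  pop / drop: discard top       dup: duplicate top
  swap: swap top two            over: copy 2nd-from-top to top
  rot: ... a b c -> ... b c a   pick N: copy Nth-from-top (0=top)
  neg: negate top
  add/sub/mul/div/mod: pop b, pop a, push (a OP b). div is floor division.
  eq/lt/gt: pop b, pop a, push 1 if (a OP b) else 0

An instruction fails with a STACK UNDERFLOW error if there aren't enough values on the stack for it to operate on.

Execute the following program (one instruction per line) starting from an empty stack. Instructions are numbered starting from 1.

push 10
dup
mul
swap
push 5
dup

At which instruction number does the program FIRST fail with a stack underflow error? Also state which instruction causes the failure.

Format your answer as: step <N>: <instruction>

Answer: step 4: swap

Derivation:
Step 1 ('push 10'): stack = [10], depth = 1
Step 2 ('dup'): stack = [10, 10], depth = 2
Step 3 ('mul'): stack = [100], depth = 1
Step 4 ('swap'): needs 2 value(s) but depth is 1 — STACK UNDERFLOW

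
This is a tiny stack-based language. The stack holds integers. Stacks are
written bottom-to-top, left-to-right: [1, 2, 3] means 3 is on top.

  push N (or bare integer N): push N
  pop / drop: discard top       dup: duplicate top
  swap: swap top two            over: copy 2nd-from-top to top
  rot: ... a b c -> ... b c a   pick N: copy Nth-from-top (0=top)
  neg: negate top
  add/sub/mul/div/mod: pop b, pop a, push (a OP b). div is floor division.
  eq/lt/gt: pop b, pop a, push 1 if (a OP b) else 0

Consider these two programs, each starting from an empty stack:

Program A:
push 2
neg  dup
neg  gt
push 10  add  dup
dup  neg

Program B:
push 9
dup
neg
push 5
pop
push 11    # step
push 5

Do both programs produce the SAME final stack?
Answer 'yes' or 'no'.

Program A trace:
  After 'push 2': [2]
  After 'neg': [-2]
  After 'dup': [-2, -2]
  After 'neg': [-2, 2]
  After 'gt': [0]
  After 'push 10': [0, 10]
  After 'add': [10]
  After 'dup': [10, 10]
  After 'dup': [10, 10, 10]
  After 'neg': [10, 10, -10]
Program A final stack: [10, 10, -10]

Program B trace:
  After 'push 9': [9]
  After 'dup': [9, 9]
  After 'neg': [9, -9]
  After 'push 5': [9, -9, 5]
  After 'pop': [9, -9]
  After 'push 11': [9, -9, 11]
  After 'push 5': [9, -9, 11, 5]
Program B final stack: [9, -9, 11, 5]
Same: no

Answer: no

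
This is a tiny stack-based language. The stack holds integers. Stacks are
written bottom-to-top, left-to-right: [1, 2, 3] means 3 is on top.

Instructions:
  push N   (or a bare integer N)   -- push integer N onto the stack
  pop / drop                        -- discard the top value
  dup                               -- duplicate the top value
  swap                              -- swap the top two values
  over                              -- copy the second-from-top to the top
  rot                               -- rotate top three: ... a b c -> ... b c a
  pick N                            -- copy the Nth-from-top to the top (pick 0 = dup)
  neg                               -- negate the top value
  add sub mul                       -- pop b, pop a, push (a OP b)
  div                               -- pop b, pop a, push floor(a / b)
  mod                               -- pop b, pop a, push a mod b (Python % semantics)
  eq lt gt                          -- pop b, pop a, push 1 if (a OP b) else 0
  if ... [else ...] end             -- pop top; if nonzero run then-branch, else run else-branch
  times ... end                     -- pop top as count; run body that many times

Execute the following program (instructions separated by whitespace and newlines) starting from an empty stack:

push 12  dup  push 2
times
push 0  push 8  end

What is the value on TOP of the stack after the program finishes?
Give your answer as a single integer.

After 'push 12': [12]
After 'dup': [12, 12]
After 'push 2': [12, 12, 2]
After 'times': [12, 12]
After 'push 0': [12, 12, 0]
After 'push 8': [12, 12, 0, 8]
After 'push 0': [12, 12, 0, 8, 0]
After 'push 8': [12, 12, 0, 8, 0, 8]

Answer: 8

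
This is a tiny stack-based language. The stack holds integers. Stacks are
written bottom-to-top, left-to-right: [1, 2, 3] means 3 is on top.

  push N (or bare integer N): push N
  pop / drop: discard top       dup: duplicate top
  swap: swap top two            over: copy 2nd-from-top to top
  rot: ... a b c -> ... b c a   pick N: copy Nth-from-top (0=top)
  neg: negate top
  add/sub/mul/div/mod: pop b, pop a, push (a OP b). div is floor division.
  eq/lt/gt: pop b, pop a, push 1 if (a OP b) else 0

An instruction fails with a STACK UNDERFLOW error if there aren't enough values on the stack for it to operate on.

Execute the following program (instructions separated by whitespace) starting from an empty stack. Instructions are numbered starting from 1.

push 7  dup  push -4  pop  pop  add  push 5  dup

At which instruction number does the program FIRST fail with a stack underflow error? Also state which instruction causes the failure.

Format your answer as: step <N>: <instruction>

Step 1 ('push 7'): stack = [7], depth = 1
Step 2 ('dup'): stack = [7, 7], depth = 2
Step 3 ('push -4'): stack = [7, 7, -4], depth = 3
Step 4 ('pop'): stack = [7, 7], depth = 2
Step 5 ('pop'): stack = [7], depth = 1
Step 6 ('add'): needs 2 value(s) but depth is 1 — STACK UNDERFLOW

Answer: step 6: add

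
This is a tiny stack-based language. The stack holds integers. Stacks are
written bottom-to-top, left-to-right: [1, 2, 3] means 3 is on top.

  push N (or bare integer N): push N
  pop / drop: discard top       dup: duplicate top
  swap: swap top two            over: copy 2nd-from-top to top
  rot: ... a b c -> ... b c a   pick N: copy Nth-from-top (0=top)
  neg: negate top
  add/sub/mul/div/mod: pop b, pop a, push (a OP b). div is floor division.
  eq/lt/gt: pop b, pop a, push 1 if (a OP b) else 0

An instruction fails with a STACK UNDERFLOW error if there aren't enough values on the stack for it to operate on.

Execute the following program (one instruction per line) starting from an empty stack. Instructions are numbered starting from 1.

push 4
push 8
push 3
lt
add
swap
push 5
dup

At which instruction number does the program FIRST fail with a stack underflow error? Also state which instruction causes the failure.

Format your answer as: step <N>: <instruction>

Answer: step 6: swap

Derivation:
Step 1 ('push 4'): stack = [4], depth = 1
Step 2 ('push 8'): stack = [4, 8], depth = 2
Step 3 ('push 3'): stack = [4, 8, 3], depth = 3
Step 4 ('lt'): stack = [4, 0], depth = 2
Step 5 ('add'): stack = [4], depth = 1
Step 6 ('swap'): needs 2 value(s) but depth is 1 — STACK UNDERFLOW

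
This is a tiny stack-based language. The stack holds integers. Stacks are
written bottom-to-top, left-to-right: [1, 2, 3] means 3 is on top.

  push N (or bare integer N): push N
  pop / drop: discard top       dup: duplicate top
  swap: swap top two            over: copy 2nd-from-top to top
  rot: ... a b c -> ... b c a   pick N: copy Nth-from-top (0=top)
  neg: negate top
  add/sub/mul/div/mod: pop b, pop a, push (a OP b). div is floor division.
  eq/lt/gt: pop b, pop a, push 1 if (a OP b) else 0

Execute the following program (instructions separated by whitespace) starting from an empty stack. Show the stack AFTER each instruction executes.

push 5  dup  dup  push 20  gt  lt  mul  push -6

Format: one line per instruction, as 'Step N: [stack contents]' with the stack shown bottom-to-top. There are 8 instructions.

Step 1: [5]
Step 2: [5, 5]
Step 3: [5, 5, 5]
Step 4: [5, 5, 5, 20]
Step 5: [5, 5, 0]
Step 6: [5, 0]
Step 7: [0]
Step 8: [0, -6]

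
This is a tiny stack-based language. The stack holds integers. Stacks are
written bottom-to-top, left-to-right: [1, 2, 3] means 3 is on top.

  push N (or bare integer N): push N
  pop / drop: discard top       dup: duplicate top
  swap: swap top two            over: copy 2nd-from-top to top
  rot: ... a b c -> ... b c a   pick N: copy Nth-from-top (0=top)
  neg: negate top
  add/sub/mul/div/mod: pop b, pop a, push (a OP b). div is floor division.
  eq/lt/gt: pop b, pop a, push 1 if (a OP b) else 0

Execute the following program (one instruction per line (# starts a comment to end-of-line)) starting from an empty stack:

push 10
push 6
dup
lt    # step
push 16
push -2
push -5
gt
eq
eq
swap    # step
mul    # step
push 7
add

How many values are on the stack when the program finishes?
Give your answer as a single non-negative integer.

Answer: 1

Derivation:
After 'push 10': stack = [10] (depth 1)
After 'push 6': stack = [10, 6] (depth 2)
After 'dup': stack = [10, 6, 6] (depth 3)
After 'lt': stack = [10, 0] (depth 2)
After 'push 16': stack = [10, 0, 16] (depth 3)
After 'push -2': stack = [10, 0, 16, -2] (depth 4)
After 'push -5': stack = [10, 0, 16, -2, -5] (depth 5)
After 'gt': stack = [10, 0, 16, 1] (depth 4)
After 'eq': stack = [10, 0, 0] (depth 3)
After 'eq': stack = [10, 1] (depth 2)
After 'swap': stack = [1, 10] (depth 2)
After 'mul': stack = [10] (depth 1)
After 'push 7': stack = [10, 7] (depth 2)
After 'add': stack = [17] (depth 1)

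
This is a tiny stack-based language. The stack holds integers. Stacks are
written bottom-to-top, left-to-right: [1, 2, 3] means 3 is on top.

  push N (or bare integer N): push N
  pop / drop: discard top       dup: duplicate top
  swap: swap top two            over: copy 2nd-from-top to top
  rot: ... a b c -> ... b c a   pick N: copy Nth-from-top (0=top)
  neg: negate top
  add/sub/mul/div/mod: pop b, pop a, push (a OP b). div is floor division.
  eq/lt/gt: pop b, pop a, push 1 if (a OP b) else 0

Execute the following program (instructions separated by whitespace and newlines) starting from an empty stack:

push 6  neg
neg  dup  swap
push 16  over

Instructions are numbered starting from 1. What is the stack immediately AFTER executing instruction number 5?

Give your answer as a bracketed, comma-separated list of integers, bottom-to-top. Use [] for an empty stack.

Step 1 ('push 6'): [6]
Step 2 ('neg'): [-6]
Step 3 ('neg'): [6]
Step 4 ('dup'): [6, 6]
Step 5 ('swap'): [6, 6]

Answer: [6, 6]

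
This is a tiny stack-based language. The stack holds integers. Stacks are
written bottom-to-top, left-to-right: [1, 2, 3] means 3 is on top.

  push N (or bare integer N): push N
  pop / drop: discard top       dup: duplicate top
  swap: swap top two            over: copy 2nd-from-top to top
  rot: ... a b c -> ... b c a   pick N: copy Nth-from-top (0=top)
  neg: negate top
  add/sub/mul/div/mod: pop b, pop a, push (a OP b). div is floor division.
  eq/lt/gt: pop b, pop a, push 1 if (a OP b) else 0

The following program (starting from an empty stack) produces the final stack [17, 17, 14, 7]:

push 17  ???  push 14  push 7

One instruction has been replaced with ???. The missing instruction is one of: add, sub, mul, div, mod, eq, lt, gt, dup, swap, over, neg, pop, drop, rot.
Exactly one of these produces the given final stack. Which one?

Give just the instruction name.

Stack before ???: [17]
Stack after ???:  [17, 17]
The instruction that transforms [17] -> [17, 17] is: dup

Answer: dup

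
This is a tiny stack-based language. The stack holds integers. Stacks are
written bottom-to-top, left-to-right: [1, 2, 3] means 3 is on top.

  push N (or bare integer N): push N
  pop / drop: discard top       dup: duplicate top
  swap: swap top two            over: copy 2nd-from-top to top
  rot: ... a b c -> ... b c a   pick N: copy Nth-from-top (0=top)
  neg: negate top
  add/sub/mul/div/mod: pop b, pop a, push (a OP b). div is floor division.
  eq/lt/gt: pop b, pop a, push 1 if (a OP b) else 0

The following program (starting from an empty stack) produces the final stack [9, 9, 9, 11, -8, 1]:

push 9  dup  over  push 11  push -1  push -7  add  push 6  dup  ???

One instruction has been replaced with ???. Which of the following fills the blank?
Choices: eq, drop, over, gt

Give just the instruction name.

Answer: eq

Derivation:
Stack before ???: [9, 9, 9, 11, -8, 6, 6]
Stack after ???:  [9, 9, 9, 11, -8, 1]
Checking each choice:
  eq: MATCH
  drop: produces [9, 9, 9, 11, -8, 6]
  over: produces [9, 9, 9, 11, -8, 6, 6, 6]
  gt: produces [9, 9, 9, 11, -8, 0]


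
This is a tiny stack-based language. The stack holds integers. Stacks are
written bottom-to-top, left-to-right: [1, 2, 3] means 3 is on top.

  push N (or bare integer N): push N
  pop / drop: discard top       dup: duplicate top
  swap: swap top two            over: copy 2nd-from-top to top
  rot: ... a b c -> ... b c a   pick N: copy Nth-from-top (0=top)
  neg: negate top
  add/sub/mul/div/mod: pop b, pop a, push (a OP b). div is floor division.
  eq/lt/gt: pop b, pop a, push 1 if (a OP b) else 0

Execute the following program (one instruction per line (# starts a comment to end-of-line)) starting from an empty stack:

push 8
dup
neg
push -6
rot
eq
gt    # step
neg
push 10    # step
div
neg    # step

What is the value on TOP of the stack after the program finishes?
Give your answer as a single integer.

Answer: 0

Derivation:
After 'push 8': [8]
After 'dup': [8, 8]
After 'neg': [8, -8]
After 'push -6': [8, -8, -6]
After 'rot': [-8, -6, 8]
After 'eq': [-8, 0]
After 'gt': [0]
After 'neg': [0]
After 'push 10': [0, 10]
After 'div': [0]
After 'neg': [0]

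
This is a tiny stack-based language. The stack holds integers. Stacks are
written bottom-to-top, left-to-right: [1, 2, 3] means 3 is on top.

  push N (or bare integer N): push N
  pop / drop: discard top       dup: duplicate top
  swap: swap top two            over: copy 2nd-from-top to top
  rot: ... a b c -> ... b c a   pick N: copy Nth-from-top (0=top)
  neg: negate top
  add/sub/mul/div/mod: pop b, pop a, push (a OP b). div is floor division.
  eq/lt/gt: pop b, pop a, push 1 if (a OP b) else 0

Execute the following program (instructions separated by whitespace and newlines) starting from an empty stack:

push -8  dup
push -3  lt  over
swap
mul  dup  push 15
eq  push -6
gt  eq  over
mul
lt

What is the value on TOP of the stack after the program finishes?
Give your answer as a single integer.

After 'push -8': [-8]
After 'dup': [-8, -8]
After 'push -3': [-8, -8, -3]
After 'lt': [-8, 1]
After 'over': [-8, 1, -8]
After 'swap': [-8, -8, 1]
After 'mul': [-8, -8]
After 'dup': [-8, -8, -8]
After 'push 15': [-8, -8, -8, 15]
After 'eq': [-8, -8, 0]
After 'push -6': [-8, -8, 0, -6]
After 'gt': [-8, -8, 1]
After 'eq': [-8, 0]
After 'over': [-8, 0, -8]
After 'mul': [-8, 0]
After 'lt': [1]

Answer: 1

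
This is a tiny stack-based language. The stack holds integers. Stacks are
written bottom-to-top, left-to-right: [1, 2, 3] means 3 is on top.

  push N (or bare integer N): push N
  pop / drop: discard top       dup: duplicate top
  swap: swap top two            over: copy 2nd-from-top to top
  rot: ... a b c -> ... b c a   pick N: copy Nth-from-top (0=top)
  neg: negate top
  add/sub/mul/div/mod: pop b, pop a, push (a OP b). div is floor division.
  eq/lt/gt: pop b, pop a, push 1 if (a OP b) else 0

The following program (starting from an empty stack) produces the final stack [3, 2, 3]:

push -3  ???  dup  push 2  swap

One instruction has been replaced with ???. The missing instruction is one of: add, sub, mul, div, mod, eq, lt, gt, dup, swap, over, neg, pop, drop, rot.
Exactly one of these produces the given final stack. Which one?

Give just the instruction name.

Answer: neg

Derivation:
Stack before ???: [-3]
Stack after ???:  [3]
The instruction that transforms [-3] -> [3] is: neg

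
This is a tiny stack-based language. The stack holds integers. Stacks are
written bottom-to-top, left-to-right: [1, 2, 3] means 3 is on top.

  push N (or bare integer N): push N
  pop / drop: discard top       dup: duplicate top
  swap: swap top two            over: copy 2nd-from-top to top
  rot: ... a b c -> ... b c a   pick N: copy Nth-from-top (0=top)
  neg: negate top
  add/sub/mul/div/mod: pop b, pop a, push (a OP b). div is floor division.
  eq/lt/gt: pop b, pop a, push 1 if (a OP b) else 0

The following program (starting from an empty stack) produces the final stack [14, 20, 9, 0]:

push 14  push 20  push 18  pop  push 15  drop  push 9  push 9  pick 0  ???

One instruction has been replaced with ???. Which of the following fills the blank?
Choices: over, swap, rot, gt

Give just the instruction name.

Stack before ???: [14, 20, 9, 9, 9]
Stack after ???:  [14, 20, 9, 0]
Checking each choice:
  over: produces [14, 20, 9, 9, 9, 9]
  swap: produces [14, 20, 9, 9, 9]
  rot: produces [14, 20, 9, 9, 9]
  gt: MATCH


Answer: gt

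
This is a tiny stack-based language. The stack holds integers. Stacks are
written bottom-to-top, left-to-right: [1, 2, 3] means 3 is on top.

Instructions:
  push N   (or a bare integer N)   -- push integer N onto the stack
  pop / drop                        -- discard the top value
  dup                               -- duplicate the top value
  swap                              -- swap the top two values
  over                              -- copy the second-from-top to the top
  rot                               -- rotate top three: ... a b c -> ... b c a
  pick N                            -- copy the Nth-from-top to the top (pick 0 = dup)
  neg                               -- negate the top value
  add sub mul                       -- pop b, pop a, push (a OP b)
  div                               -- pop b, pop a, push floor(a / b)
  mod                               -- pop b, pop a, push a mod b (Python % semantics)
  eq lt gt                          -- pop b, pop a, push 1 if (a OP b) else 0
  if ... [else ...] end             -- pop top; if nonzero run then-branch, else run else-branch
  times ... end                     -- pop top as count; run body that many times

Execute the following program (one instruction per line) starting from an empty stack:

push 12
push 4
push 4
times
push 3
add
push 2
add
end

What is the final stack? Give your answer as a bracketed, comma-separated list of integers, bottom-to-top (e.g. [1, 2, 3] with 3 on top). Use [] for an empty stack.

Answer: [12, 24]

Derivation:
After 'push 12': [12]
After 'push 4': [12, 4]
After 'push 4': [12, 4, 4]
After 'times': [12, 4]
After 'push 3': [12, 4, 3]
After 'add': [12, 7]
After 'push 2': [12, 7, 2]
After 'add': [12, 9]
After 'push 3': [12, 9, 3]
After 'add': [12, 12]
After 'push 2': [12, 12, 2]
After 'add': [12, 14]
After 'push 3': [12, 14, 3]
After 'add': [12, 17]
After 'push 2': [12, 17, 2]
After 'add': [12, 19]
After 'push 3': [12, 19, 3]
After 'add': [12, 22]
After 'push 2': [12, 22, 2]
After 'add': [12, 24]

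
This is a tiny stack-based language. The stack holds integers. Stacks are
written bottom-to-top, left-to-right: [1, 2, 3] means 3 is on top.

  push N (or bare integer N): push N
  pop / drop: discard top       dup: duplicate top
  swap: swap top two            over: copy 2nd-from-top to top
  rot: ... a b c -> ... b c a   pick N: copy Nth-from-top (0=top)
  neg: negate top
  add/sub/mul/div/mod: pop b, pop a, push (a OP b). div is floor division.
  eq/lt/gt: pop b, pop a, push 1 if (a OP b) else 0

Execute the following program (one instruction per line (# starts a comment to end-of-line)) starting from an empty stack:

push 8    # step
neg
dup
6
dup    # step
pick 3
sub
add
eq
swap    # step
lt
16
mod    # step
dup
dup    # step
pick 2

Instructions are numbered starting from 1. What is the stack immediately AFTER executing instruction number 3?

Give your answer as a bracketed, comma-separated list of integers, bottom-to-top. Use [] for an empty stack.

Step 1 ('push 8'): [8]
Step 2 ('neg'): [-8]
Step 3 ('dup'): [-8, -8]

Answer: [-8, -8]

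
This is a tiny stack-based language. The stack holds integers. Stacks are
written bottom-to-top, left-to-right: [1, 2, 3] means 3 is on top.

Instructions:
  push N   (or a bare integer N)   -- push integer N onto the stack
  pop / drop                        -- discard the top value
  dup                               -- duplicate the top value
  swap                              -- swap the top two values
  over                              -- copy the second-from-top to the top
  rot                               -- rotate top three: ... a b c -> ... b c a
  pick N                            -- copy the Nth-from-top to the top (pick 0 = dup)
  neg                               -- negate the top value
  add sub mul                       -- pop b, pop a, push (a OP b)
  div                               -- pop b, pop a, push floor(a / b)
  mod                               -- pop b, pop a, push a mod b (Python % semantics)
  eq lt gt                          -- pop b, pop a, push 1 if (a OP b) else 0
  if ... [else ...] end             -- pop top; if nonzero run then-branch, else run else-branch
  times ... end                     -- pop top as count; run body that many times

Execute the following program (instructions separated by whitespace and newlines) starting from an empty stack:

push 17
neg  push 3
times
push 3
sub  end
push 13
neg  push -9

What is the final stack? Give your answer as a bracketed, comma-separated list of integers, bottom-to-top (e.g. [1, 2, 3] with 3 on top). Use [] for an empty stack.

After 'push 17': [17]
After 'neg': [-17]
After 'push 3': [-17, 3]
After 'times': [-17]
After 'push 3': [-17, 3]
After 'sub': [-20]
After 'push 3': [-20, 3]
After 'sub': [-23]
After 'push 3': [-23, 3]
After 'sub': [-26]
After 'push 13': [-26, 13]
After 'neg': [-26, -13]
After 'push -9': [-26, -13, -9]

Answer: [-26, -13, -9]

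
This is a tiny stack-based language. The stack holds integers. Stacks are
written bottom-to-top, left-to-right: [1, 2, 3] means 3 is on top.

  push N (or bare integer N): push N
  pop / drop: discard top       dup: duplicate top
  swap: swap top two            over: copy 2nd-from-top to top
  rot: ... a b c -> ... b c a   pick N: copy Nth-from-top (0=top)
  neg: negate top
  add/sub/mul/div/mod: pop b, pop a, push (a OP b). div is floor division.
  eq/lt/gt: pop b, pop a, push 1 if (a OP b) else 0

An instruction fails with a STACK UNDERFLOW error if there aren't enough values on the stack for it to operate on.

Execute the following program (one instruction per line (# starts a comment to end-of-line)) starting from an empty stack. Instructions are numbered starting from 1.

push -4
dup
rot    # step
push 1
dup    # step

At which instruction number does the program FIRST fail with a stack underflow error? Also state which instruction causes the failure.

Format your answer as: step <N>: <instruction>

Step 1 ('push -4'): stack = [-4], depth = 1
Step 2 ('dup'): stack = [-4, -4], depth = 2
Step 3 ('rot'): needs 3 value(s) but depth is 2 — STACK UNDERFLOW

Answer: step 3: rot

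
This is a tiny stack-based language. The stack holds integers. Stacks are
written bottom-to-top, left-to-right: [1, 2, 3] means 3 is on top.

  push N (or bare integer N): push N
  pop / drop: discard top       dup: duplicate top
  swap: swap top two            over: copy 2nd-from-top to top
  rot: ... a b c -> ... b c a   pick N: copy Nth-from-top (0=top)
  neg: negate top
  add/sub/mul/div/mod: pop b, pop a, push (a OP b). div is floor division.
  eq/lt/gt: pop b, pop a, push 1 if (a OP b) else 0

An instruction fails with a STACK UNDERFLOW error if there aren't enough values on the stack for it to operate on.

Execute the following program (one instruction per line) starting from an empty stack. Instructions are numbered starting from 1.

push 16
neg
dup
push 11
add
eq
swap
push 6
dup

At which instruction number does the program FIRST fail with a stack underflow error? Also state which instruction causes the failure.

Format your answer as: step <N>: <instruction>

Step 1 ('push 16'): stack = [16], depth = 1
Step 2 ('neg'): stack = [-16], depth = 1
Step 3 ('dup'): stack = [-16, -16], depth = 2
Step 4 ('push 11'): stack = [-16, -16, 11], depth = 3
Step 5 ('add'): stack = [-16, -5], depth = 2
Step 6 ('eq'): stack = [0], depth = 1
Step 7 ('swap'): needs 2 value(s) but depth is 1 — STACK UNDERFLOW

Answer: step 7: swap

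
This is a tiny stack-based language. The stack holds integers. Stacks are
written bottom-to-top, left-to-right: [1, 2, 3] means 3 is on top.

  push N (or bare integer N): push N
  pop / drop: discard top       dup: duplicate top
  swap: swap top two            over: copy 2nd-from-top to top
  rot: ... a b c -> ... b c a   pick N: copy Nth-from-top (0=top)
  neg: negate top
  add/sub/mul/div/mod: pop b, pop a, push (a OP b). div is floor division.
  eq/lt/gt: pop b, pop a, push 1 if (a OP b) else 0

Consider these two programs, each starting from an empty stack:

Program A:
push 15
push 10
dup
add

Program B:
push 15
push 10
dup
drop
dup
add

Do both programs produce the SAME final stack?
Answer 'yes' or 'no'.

Answer: yes

Derivation:
Program A trace:
  After 'push 15': [15]
  After 'push 10': [15, 10]
  After 'dup': [15, 10, 10]
  After 'add': [15, 20]
Program A final stack: [15, 20]

Program B trace:
  After 'push 15': [15]
  After 'push 10': [15, 10]
  After 'dup': [15, 10, 10]
  After 'drop': [15, 10]
  After 'dup': [15, 10, 10]
  After 'add': [15, 20]
Program B final stack: [15, 20]
Same: yes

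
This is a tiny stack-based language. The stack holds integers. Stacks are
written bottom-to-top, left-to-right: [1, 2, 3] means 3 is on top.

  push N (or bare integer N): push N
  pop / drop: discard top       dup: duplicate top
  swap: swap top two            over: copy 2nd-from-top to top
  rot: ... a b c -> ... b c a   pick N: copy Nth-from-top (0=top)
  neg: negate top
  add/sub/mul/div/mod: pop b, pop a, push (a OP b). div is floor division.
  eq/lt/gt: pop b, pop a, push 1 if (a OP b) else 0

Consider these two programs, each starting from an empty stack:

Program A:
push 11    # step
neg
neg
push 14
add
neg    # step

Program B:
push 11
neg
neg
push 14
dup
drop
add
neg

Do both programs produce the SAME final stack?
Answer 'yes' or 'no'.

Answer: yes

Derivation:
Program A trace:
  After 'push 11': [11]
  After 'neg': [-11]
  After 'neg': [11]
  After 'push 14': [11, 14]
  After 'add': [25]
  After 'neg': [-25]
Program A final stack: [-25]

Program B trace:
  After 'push 11': [11]
  After 'neg': [-11]
  After 'neg': [11]
  After 'push 14': [11, 14]
  After 'dup': [11, 14, 14]
  After 'drop': [11, 14]
  After 'add': [25]
  After 'neg': [-25]
Program B final stack: [-25]
Same: yes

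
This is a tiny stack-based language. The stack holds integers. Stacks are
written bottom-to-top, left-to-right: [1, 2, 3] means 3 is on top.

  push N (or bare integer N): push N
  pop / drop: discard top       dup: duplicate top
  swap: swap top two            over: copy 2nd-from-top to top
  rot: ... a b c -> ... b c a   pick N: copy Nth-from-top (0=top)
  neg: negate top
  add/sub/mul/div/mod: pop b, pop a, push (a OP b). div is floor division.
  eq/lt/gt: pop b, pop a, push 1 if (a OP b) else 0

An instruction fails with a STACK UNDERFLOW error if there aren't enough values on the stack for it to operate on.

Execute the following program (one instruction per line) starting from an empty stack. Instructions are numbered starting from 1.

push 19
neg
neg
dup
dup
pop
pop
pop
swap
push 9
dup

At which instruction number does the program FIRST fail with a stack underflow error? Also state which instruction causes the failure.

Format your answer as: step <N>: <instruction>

Step 1 ('push 19'): stack = [19], depth = 1
Step 2 ('neg'): stack = [-19], depth = 1
Step 3 ('neg'): stack = [19], depth = 1
Step 4 ('dup'): stack = [19, 19], depth = 2
Step 5 ('dup'): stack = [19, 19, 19], depth = 3
Step 6 ('pop'): stack = [19, 19], depth = 2
Step 7 ('pop'): stack = [19], depth = 1
Step 8 ('pop'): stack = [], depth = 0
Step 9 ('swap'): needs 2 value(s) but depth is 0 — STACK UNDERFLOW

Answer: step 9: swap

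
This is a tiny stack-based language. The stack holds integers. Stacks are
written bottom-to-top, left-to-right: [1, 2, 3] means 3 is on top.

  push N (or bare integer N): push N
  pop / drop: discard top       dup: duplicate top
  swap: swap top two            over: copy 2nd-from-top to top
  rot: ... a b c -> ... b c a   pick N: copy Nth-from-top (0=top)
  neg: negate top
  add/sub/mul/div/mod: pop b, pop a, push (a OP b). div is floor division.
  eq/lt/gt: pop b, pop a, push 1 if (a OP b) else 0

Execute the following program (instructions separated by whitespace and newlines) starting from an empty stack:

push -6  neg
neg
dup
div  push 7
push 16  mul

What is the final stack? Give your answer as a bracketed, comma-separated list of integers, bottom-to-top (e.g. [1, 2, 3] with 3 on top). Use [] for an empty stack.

Answer: [1, 112]

Derivation:
After 'push -6': [-6]
After 'neg': [6]
After 'neg': [-6]
After 'dup': [-6, -6]
After 'div': [1]
After 'push 7': [1, 7]
After 'push 16': [1, 7, 16]
After 'mul': [1, 112]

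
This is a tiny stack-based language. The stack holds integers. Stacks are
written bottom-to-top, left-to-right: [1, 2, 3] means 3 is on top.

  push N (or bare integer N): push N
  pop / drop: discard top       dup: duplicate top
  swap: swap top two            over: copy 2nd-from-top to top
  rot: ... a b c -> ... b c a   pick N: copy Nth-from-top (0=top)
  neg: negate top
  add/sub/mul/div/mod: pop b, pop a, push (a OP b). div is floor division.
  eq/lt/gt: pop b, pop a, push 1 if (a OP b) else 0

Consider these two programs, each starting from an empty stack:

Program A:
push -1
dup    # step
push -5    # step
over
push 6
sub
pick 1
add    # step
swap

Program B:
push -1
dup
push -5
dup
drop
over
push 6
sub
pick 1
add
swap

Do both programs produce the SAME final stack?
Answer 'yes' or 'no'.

Answer: yes

Derivation:
Program A trace:
  After 'push -1': [-1]
  After 'dup': [-1, -1]
  After 'push -5': [-1, -1, -5]
  After 'over': [-1, -1, -5, -1]
  After 'push 6': [-1, -1, -5, -1, 6]
  After 'sub': [-1, -1, -5, -7]
  After 'pick 1': [-1, -1, -5, -7, -5]
  After 'add': [-1, -1, -5, -12]
  After 'swap': [-1, -1, -12, -5]
Program A final stack: [-1, -1, -12, -5]

Program B trace:
  After 'push -1': [-1]
  After 'dup': [-1, -1]
  After 'push -5': [-1, -1, -5]
  After 'dup': [-1, -1, -5, -5]
  After 'drop': [-1, -1, -5]
  After 'over': [-1, -1, -5, -1]
  After 'push 6': [-1, -1, -5, -1, 6]
  After 'sub': [-1, -1, -5, -7]
  After 'pick 1': [-1, -1, -5, -7, -5]
  After 'add': [-1, -1, -5, -12]
  After 'swap': [-1, -1, -12, -5]
Program B final stack: [-1, -1, -12, -5]
Same: yes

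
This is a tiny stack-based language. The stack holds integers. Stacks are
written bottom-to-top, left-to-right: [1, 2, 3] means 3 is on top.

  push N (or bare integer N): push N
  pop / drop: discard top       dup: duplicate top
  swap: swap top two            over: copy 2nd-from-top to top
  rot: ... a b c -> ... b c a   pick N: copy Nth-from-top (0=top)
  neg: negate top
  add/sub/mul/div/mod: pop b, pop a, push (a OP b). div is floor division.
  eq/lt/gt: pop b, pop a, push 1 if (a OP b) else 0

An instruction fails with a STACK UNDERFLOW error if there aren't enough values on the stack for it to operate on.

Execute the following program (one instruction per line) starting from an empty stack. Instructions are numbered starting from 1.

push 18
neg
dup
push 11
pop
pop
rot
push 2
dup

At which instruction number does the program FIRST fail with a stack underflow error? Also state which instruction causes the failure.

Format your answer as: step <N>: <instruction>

Step 1 ('push 18'): stack = [18], depth = 1
Step 2 ('neg'): stack = [-18], depth = 1
Step 3 ('dup'): stack = [-18, -18], depth = 2
Step 4 ('push 11'): stack = [-18, -18, 11], depth = 3
Step 5 ('pop'): stack = [-18, -18], depth = 2
Step 6 ('pop'): stack = [-18], depth = 1
Step 7 ('rot'): needs 3 value(s) but depth is 1 — STACK UNDERFLOW

Answer: step 7: rot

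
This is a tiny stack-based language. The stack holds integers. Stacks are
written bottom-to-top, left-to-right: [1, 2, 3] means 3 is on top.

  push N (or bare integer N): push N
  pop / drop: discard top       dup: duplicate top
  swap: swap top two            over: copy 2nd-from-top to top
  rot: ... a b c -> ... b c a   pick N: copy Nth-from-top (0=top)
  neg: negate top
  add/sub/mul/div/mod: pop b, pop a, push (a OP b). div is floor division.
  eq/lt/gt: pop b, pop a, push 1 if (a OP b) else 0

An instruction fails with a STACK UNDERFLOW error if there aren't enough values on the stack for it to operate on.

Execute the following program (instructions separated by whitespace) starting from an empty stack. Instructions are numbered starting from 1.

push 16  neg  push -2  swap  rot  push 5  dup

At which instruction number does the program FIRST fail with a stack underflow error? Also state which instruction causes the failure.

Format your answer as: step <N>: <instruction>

Answer: step 5: rot

Derivation:
Step 1 ('push 16'): stack = [16], depth = 1
Step 2 ('neg'): stack = [-16], depth = 1
Step 3 ('push -2'): stack = [-16, -2], depth = 2
Step 4 ('swap'): stack = [-2, -16], depth = 2
Step 5 ('rot'): needs 3 value(s) but depth is 2 — STACK UNDERFLOW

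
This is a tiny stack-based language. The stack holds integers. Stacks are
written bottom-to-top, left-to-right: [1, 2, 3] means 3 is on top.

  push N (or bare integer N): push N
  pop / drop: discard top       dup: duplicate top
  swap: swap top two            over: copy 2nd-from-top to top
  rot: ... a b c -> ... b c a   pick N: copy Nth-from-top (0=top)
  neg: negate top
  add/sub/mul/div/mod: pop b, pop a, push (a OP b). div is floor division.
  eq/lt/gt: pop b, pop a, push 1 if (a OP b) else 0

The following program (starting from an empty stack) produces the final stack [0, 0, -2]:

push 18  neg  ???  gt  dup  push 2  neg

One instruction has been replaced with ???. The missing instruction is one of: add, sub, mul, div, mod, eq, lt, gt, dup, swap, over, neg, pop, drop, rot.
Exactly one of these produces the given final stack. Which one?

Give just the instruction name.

Answer: dup

Derivation:
Stack before ???: [-18]
Stack after ???:  [-18, -18]
The instruction that transforms [-18] -> [-18, -18] is: dup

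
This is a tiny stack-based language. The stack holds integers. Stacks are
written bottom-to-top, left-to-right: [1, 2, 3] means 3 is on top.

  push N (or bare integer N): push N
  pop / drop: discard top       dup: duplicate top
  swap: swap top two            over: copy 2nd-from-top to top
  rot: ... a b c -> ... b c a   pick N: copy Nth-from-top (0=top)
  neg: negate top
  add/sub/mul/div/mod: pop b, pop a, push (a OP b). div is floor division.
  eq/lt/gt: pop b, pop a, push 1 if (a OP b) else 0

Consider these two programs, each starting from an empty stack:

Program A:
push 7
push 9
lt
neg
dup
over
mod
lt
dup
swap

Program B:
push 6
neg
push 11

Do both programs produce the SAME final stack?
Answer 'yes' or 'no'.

Answer: no

Derivation:
Program A trace:
  After 'push 7': [7]
  After 'push 9': [7, 9]
  After 'lt': [1]
  After 'neg': [-1]
  After 'dup': [-1, -1]
  After 'over': [-1, -1, -1]
  After 'mod': [-1, 0]
  After 'lt': [1]
  After 'dup': [1, 1]
  After 'swap': [1, 1]
Program A final stack: [1, 1]

Program B trace:
  After 'push 6': [6]
  After 'neg': [-6]
  After 'push 11': [-6, 11]
Program B final stack: [-6, 11]
Same: no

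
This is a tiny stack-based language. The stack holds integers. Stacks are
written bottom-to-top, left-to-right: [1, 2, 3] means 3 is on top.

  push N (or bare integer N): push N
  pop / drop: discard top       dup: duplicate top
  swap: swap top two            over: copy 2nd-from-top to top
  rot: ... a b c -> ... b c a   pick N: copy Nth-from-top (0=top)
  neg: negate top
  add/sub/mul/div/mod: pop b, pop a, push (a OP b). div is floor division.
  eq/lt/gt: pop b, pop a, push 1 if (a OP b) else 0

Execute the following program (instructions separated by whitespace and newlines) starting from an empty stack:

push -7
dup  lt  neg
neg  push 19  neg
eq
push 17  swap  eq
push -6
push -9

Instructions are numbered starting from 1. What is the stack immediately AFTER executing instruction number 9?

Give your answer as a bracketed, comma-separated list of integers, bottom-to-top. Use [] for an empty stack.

Answer: [0, 17]

Derivation:
Step 1 ('push -7'): [-7]
Step 2 ('dup'): [-7, -7]
Step 3 ('lt'): [0]
Step 4 ('neg'): [0]
Step 5 ('neg'): [0]
Step 6 ('push 19'): [0, 19]
Step 7 ('neg'): [0, -19]
Step 8 ('eq'): [0]
Step 9 ('push 17'): [0, 17]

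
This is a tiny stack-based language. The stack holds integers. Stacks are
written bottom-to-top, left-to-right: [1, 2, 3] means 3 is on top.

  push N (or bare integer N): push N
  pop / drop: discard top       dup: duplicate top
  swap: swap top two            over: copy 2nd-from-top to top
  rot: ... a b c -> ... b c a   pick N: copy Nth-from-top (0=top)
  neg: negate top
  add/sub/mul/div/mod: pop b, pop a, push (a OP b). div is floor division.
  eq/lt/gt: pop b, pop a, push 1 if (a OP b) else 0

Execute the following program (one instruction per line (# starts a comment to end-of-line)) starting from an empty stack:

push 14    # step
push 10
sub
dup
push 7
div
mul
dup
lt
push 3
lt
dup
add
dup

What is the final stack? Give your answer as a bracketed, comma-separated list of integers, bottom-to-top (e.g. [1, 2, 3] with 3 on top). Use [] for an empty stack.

After 'push 14': [14]
After 'push 10': [14, 10]
After 'sub': [4]
After 'dup': [4, 4]
After 'push 7': [4, 4, 7]
After 'div': [4, 0]
After 'mul': [0]
After 'dup': [0, 0]
After 'lt': [0]
After 'push 3': [0, 3]
After 'lt': [1]
After 'dup': [1, 1]
After 'add': [2]
After 'dup': [2, 2]

Answer: [2, 2]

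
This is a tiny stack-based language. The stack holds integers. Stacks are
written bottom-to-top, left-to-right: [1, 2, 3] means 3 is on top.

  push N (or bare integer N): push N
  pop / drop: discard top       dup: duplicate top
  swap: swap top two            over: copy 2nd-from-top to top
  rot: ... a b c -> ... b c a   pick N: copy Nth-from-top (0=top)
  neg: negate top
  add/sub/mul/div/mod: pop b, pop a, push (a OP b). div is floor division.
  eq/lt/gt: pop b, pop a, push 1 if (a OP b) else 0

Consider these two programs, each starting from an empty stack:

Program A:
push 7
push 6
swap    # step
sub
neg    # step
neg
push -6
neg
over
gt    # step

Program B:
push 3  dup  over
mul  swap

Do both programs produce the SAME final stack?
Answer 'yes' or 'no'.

Program A trace:
  After 'push 7': [7]
  After 'push 6': [7, 6]
  After 'swap': [6, 7]
  After 'sub': [-1]
  After 'neg': [1]
  After 'neg': [-1]
  After 'push -6': [-1, -6]
  After 'neg': [-1, 6]
  After 'over': [-1, 6, -1]
  After 'gt': [-1, 1]
Program A final stack: [-1, 1]

Program B trace:
  After 'push 3': [3]
  After 'dup': [3, 3]
  After 'over': [3, 3, 3]
  After 'mul': [3, 9]
  After 'swap': [9, 3]
Program B final stack: [9, 3]
Same: no

Answer: no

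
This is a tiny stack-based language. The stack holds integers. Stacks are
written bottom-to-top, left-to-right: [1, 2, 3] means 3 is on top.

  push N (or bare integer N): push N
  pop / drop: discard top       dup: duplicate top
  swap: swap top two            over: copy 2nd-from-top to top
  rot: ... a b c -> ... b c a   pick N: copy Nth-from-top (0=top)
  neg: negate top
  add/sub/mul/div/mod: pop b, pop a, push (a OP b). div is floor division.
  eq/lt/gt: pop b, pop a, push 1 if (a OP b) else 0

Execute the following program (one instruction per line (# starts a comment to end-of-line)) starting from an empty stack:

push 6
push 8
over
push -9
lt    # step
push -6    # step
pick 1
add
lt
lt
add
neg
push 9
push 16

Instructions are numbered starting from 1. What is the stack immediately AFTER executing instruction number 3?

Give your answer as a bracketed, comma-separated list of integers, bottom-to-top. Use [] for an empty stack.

Step 1 ('push 6'): [6]
Step 2 ('push 8'): [6, 8]
Step 3 ('over'): [6, 8, 6]

Answer: [6, 8, 6]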